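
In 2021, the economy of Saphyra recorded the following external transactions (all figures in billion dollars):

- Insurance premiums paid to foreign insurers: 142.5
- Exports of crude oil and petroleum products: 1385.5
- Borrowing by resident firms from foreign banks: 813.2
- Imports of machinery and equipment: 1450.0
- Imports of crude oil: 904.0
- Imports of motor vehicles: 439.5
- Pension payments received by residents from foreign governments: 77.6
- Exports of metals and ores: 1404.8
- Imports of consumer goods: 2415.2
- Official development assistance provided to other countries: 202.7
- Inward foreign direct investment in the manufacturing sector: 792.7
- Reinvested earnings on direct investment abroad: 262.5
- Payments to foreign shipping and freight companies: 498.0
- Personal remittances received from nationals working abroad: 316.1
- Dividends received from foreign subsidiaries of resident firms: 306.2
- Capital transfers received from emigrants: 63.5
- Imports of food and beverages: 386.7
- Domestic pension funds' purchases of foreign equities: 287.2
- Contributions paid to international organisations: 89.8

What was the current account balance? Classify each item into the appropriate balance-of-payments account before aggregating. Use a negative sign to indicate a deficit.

Goods: -904.0 - 2415.2 + 1385.5 - 439.5 + 1404.8 - 386.7 - 1450.0 = -2805.1
Services: -498.0 - 142.5 = -640.5
Primary income: 306.2 + 262.5 = 568.7
Secondary income: -89.8 + 77.6 + 316.1 - 202.7 = 101.2
Current account = (-2805.1) + (-640.5) + 568.7 + 101.2 = -2775.7
(Excluded from the current account — financial account: borrowing by resident firms from foreign banks 813.2, inward foreign direct investment in the manufacturing sector 792.7, domestic pension funds' purchases of foreign equities 287.2; capital account: capital transfers received from emigrants 63.5.)

-2775.7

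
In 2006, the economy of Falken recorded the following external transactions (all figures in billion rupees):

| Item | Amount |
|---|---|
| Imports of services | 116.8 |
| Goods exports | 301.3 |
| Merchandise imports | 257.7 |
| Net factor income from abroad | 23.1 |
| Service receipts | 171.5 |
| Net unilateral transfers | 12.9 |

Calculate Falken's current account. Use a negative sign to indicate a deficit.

134.3

Goods balance = 301.3 - 257.7 = 43.6
Services balance = 171.5 - 116.8 = 54.7
Trade balance (goods + services) = 43.6 + 54.7 = 98.3
Net primary income = 23.1
Net secondary income = 12.9
Current account = 98.3 + 23.1 + 12.9 = 134.3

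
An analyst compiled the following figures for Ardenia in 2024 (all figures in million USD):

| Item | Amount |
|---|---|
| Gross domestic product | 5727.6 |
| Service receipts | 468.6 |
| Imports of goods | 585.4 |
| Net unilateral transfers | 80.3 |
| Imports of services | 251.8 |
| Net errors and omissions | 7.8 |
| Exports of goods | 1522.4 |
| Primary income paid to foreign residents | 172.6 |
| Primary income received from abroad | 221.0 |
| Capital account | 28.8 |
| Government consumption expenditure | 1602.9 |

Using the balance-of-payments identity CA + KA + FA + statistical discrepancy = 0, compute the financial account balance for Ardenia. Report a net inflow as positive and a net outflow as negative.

Goods balance = 1522.4 - 585.4 = 937.0
Services balance = 468.6 - 251.8 = 216.8
Trade balance (goods + services) = 937.0 + 216.8 = 1153.8
Net primary income = 221.0 - 172.6 = 48.4
Net secondary income = 80.3
Current account = 1153.8 + 48.4 + 80.3 = 1282.5
Financial account = -(1282.5 + 28.8 + 7.8) = -1319.1

-1319.1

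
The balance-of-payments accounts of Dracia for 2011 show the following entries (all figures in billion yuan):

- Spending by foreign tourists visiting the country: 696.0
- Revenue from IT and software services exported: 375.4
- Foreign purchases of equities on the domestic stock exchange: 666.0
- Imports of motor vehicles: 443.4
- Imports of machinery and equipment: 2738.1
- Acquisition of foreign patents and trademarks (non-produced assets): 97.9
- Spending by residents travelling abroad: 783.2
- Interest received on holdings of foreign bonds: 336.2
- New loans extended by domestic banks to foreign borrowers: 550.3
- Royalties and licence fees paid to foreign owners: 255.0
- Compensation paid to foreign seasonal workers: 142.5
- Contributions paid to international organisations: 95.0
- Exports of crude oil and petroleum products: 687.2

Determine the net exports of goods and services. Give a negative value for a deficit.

-2461.1

Goods: -443.4 - 2738.1 + 687.2 = -2494.3
Services: 375.4 + 696.0 - 255.0 - 783.2 = 33.2
Trade balance = -2494.3 + 33.2 = -2461.1
(Excluded from the trade balance — financial account: foreign purchases of equities on the domestic stock exchange 666.0, new loans extended by domestic banks to foreign borrowers 550.3; capital account: acquisition of foreign patents and trademarks (non-produced assets) 97.9; primary income: interest received on holdings of foreign bonds 336.2, compensation paid to foreign seasonal workers 142.5; secondary income: contributions paid to international organisations 95.0.)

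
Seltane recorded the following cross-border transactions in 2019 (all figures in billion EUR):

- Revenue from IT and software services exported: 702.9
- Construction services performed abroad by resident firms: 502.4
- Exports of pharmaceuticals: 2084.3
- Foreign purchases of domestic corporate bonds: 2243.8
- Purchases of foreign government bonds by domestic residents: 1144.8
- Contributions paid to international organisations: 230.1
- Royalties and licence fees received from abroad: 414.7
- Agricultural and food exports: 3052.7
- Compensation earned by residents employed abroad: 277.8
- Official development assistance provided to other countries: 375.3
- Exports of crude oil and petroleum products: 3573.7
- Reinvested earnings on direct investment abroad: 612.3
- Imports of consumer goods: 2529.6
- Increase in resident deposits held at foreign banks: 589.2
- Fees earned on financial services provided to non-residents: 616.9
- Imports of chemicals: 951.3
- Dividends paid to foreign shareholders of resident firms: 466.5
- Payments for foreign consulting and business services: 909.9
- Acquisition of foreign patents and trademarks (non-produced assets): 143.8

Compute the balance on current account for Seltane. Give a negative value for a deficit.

Goods: -951.3 - 2529.6 + 3573.7 + 2084.3 + 3052.7 = 5229.8
Services: 616.9 + 502.4 + 702.9 + 414.7 - 909.9 = 1327.0
Primary income: 612.3 - 466.5 + 277.8 = 423.6
Secondary income: -375.3 - 230.1 = -605.4
Current account = 5229.8 + 1327.0 + 423.6 + (-605.4) = 6375.0
(Excluded from the current account — financial account: foreign purchases of domestic corporate bonds 2243.8, purchases of foreign government bonds by domestic residents 1144.8, increase in resident deposits held at foreign banks 589.2; capital account: acquisition of foreign patents and trademarks (non-produced assets) 143.8.)

6375.0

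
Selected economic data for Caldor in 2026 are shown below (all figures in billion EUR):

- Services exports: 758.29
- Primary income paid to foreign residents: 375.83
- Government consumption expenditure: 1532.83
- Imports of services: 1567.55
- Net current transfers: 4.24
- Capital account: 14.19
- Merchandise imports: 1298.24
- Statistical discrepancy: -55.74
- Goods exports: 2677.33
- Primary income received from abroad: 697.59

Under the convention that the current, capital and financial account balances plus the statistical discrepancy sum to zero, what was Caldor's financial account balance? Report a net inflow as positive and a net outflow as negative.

Goods balance = 2677.33 - 1298.24 = 1379.09
Services balance = 758.29 - 1567.55 = -809.26
Trade balance (goods + services) = 1379.09 + (-809.26) = 569.83
Net primary income = 697.59 - 375.83 = 321.76
Net secondary income = 4.24
Current account = 569.83 + 321.76 + 4.24 = 895.83
Financial account = -(895.83 + 14.19 + (-55.74)) = -854.28

-854.28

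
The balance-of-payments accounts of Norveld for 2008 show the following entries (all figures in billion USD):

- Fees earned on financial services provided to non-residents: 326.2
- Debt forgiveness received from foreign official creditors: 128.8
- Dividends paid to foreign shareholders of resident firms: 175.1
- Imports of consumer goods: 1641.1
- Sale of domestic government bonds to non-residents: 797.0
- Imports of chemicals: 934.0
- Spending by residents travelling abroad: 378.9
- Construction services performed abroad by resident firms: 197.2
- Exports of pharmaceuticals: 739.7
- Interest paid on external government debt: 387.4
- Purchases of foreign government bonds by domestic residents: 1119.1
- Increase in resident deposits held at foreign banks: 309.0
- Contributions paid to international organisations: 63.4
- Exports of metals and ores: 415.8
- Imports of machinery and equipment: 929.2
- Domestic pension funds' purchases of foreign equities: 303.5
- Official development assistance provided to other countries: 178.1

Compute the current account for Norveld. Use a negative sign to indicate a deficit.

Goods: -929.2 - 934.0 + 739.7 + 415.8 - 1641.1 = -2348.8
Services: 197.2 + 326.2 - 378.9 = 144.5
Primary income: -387.4 - 175.1 = -562.5
Secondary income: -178.1 - 63.4 = -241.5
Current account = (-2348.8) + 144.5 + (-562.5) + (-241.5) = -3008.3
(Excluded from the current account — capital account: debt forgiveness received from foreign official creditors 128.8; financial account: sale of domestic government bonds to non-residents 797.0, purchases of foreign government bonds by domestic residents 1119.1, increase in resident deposits held at foreign banks 309.0, domestic pension funds' purchases of foreign equities 303.5.)

-3008.3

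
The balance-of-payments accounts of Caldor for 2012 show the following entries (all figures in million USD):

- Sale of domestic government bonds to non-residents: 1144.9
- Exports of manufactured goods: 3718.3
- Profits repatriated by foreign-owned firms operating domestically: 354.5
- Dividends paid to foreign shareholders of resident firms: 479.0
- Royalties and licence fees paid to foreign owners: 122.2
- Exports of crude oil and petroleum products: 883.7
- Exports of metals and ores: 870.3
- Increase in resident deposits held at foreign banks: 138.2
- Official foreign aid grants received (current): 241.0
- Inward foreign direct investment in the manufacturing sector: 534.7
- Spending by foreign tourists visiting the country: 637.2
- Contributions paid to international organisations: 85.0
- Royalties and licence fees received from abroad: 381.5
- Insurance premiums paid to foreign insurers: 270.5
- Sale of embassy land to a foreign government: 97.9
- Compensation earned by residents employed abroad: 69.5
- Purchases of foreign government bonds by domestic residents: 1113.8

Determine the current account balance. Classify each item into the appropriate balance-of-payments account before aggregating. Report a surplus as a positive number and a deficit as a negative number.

5490.3

Goods: 870.3 + 883.7 + 3718.3 = 5472.3
Services: 381.5 + 637.2 - 122.2 - 270.5 = 626.0
Primary income: 69.5 - 354.5 - 479.0 = -764.0
Secondary income: -85.0 + 241.0 = 156.0
Current account = 5472.3 + 626.0 + (-764.0) + 156.0 = 5490.3
(Excluded from the current account — financial account: sale of domestic government bonds to non-residents 1144.9, increase in resident deposits held at foreign banks 138.2, inward foreign direct investment in the manufacturing sector 534.7, purchases of foreign government bonds by domestic residents 1113.8; capital account: sale of embassy land to a foreign government 97.9.)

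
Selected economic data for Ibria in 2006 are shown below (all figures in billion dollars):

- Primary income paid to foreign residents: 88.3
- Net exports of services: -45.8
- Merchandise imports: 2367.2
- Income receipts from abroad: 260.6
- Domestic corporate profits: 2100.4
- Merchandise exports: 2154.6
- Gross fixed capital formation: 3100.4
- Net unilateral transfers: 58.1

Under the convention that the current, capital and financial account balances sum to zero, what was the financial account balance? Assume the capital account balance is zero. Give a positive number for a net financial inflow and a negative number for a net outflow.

28.0

Goods balance = 2154.6 - 2367.2 = -212.6
Services balance = -45.8
Trade balance (goods + services) = -212.6 + (-45.8) = -258.4
Net primary income = 260.6 - 88.3 = 172.3
Net secondary income = 58.1
Current account = -258.4 + 172.3 + 58.1 = -28.0
Financial account = -(-28.0) = 28.0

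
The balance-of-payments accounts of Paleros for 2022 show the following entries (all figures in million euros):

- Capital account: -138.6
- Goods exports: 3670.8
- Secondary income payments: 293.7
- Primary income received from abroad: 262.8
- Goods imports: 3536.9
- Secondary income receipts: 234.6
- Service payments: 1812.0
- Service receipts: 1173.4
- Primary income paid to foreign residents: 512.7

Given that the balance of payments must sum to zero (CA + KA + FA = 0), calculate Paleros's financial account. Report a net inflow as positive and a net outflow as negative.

Goods balance = 3670.8 - 3536.9 = 133.9
Services balance = 1173.4 - 1812.0 = -638.6
Trade balance (goods + services) = 133.9 + (-638.6) = -504.7
Net primary income = 262.8 - 512.7 = -249.9
Net secondary income = 234.6 - 293.7 = -59.1
Current account = -504.7 + (-249.9) + (-59.1) = -813.7
Financial account = -(-813.7 + (-138.6)) = 952.3

952.3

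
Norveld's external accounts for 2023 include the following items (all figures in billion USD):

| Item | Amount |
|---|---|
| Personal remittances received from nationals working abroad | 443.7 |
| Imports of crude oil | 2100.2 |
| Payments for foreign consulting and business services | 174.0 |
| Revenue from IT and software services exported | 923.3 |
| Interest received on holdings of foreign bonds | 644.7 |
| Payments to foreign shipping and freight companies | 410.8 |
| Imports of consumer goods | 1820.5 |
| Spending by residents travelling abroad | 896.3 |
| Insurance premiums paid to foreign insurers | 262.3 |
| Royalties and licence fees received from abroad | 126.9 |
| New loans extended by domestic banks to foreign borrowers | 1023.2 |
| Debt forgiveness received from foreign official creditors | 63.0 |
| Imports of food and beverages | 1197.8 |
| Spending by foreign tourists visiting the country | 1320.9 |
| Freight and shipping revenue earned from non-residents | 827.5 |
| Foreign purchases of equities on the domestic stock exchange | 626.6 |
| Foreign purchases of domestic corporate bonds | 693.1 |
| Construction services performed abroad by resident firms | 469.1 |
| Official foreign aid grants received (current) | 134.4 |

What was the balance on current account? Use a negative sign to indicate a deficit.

Goods: -1820.5 - 1197.8 - 2100.2 = -5118.5
Services: 469.1 - 896.3 + 923.3 + 126.9 + 827.5 - 262.3 - 410.8 - 174.0 + 1320.9 = 1924.3
Primary income: 644.7
Secondary income: 134.4 + 443.7 = 578.1
Current account = (-5118.5) + 1924.3 + 644.7 + 578.1 = -1971.4
(Excluded from the current account — financial account: new loans extended by domestic banks to foreign borrowers 1023.2, foreign purchases of equities on the domestic stock exchange 626.6, foreign purchases of domestic corporate bonds 693.1; capital account: debt forgiveness received from foreign official creditors 63.0.)

-1971.4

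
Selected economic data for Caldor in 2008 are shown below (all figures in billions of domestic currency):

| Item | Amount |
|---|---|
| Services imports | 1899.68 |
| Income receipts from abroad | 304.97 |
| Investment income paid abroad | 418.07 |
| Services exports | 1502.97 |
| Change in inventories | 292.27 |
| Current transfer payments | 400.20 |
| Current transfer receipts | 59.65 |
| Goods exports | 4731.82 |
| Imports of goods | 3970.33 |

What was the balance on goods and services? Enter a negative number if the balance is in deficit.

364.78

Goods balance = 4731.82 - 3970.33 = 761.49
Services balance = 1502.97 - 1899.68 = -396.71
Trade balance (goods + services) = 761.49 + (-396.71) = 364.78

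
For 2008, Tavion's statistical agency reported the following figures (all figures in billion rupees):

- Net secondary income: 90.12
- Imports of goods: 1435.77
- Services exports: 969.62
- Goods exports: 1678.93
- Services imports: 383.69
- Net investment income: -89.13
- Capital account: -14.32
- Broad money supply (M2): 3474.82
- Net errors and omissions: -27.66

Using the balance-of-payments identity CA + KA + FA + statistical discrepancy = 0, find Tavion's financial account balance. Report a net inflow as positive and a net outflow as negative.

-788.10

Goods balance = 1678.93 - 1435.77 = 243.16
Services balance = 969.62 - 383.69 = 585.93
Trade balance (goods + services) = 243.16 + 585.93 = 829.09
Net primary income = -89.13
Net secondary income = 90.12
Current account = 829.09 + (-89.13) + 90.12 = 830.08
Financial account = -(830.08 + (-14.32) + (-27.66)) = -788.10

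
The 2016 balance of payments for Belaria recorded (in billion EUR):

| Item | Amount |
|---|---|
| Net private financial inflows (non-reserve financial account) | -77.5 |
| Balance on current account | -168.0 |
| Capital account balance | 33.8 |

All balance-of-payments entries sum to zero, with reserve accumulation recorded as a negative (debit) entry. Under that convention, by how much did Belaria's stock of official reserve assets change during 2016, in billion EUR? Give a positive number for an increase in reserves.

Official reserve transactions balance = -((-168.0) + 33.8 + (-77.5)) = 211.7
An accumulation of reserves is recorded as a debit (negative entry), so the change in the stock of reserves is the negative of that balance.
Change in official reserves = -(211.7) = -211.7

-211.7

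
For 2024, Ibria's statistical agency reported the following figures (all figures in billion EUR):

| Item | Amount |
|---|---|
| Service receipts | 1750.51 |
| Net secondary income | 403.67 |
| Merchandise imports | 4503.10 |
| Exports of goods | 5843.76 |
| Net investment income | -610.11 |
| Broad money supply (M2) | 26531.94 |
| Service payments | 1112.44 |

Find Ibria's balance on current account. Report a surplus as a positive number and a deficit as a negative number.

1772.29

Goods balance = 5843.76 - 4503.10 = 1340.66
Services balance = 1750.51 - 1112.44 = 638.07
Trade balance (goods + services) = 1340.66 + 638.07 = 1978.73
Net primary income = -610.11
Net secondary income = 403.67
Current account = 1978.73 + (-610.11) + 403.67 = 1772.29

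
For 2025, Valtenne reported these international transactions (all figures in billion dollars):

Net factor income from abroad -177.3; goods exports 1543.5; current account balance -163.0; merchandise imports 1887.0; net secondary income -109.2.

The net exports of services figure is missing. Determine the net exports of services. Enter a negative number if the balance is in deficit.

Current account = goods balance + services balance + net primary income + net secondary income
Sum of the known components = -630.0
Net exports of services = CA - (known components) = -163.0 - (-630.0) = 467.0

467.0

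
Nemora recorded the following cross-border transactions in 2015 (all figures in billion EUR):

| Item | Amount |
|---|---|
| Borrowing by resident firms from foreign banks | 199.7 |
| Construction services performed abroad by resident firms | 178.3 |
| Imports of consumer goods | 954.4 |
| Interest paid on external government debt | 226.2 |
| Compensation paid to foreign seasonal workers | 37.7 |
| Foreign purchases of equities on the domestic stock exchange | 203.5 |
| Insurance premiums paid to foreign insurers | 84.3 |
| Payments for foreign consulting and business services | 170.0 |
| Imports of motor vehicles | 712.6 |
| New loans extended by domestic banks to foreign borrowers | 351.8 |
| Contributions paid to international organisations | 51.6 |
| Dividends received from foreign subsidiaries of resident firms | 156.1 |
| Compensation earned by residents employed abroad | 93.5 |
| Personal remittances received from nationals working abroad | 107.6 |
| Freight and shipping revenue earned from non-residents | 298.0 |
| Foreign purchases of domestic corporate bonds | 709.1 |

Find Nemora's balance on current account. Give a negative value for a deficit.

-1403.3

Goods: -712.6 - 954.4 = -1667.0
Services: -84.3 + 298.0 + 178.3 - 170.0 = 222.0
Primary income: 156.1 - 226.2 - 37.7 + 93.5 = -14.3
Secondary income: -51.6 + 107.6 = 56.0
Current account = (-1667.0) + 222.0 + (-14.3) + 56.0 = -1403.3
(Excluded from the current account — financial account: borrowing by resident firms from foreign banks 199.7, foreign purchases of equities on the domestic stock exchange 203.5, new loans extended by domestic banks to foreign borrowers 351.8, foreign purchases of domestic corporate bonds 709.1.)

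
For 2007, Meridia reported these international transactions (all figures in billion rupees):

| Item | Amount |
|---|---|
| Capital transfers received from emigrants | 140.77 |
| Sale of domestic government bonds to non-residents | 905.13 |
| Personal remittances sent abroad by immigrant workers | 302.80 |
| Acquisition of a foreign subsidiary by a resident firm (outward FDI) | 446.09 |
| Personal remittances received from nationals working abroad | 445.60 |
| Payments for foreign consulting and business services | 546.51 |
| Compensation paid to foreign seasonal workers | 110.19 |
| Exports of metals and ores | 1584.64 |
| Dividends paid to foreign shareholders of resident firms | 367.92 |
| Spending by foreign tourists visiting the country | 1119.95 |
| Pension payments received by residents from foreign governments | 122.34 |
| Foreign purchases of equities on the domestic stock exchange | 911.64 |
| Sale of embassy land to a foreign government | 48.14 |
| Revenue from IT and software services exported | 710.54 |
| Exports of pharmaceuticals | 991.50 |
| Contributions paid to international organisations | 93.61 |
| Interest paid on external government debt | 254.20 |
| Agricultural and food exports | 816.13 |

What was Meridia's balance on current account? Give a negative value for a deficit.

Goods: 1584.64 + 991.50 + 816.13 = 3392.27
Services: -546.51 + 1119.95 + 710.54 = 1283.98
Primary income: -367.92 - 254.20 - 110.19 = -732.31
Secondary income: 445.60 - 302.80 - 93.61 + 122.34 = 171.53
Current account = 3392.27 + 1283.98 + (-732.31) + 171.53 = 4115.47
(Excluded from the current account — capital account: capital transfers received from emigrants 140.77, sale of embassy land to a foreign government 48.14; financial account: sale of domestic government bonds to non-residents 905.13, acquisition of a foreign subsidiary by a resident firm (outward FDI) 446.09, foreign purchases of equities on the domestic stock exchange 911.64.)

4115.47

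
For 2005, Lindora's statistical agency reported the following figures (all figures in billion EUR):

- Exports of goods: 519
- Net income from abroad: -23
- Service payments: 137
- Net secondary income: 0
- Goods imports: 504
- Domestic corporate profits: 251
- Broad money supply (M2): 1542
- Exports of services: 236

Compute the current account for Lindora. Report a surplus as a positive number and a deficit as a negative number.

Goods balance = 519 - 504 = 15
Services balance = 236 - 137 = 99
Trade balance (goods + services) = 15 + 99 = 114
Net primary income = -23
Net secondary income = 0
Current account = 114 + (-23) + 0 = 91

91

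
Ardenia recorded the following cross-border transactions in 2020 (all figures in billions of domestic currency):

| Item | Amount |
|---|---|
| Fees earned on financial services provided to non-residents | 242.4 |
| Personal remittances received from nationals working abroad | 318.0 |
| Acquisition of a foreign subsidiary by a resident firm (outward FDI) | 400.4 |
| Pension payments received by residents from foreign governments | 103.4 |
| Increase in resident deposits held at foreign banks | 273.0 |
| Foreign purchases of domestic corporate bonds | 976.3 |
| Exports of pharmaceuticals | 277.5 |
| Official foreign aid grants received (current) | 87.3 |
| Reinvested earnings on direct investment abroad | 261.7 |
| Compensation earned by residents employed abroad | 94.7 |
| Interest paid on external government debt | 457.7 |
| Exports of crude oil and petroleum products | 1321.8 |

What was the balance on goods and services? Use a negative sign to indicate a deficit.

1841.7

Goods: 1321.8 + 277.5 = 1599.3
Services: 242.4
Trade balance = 1599.3 + 242.4 = 1841.7
(Excluded from the trade balance — secondary income: personal remittances received from nationals working abroad 318.0, pension payments received by residents from foreign governments 103.4, official foreign aid grants received (current) 87.3; financial account: acquisition of a foreign subsidiary by a resident firm (outward FDI) 400.4, increase in resident deposits held at foreign banks 273.0, foreign purchases of domestic corporate bonds 976.3; primary income: reinvested earnings on direct investment abroad 261.7, compensation earned by residents employed abroad 94.7, interest paid on external government debt 457.7.)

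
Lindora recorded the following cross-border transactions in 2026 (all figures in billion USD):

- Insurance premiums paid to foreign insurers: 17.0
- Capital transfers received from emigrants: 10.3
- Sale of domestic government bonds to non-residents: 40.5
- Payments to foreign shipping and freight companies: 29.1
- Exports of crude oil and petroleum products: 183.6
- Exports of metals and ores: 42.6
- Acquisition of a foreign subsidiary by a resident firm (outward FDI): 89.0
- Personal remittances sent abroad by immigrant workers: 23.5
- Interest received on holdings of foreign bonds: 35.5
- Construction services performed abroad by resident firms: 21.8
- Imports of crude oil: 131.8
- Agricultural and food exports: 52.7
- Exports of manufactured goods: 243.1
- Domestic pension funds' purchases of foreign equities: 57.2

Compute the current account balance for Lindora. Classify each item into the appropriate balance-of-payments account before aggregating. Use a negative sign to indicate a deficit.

377.9

Goods: 52.7 + 183.6 - 131.8 + 42.6 + 243.1 = 390.2
Services: 21.8 - 17.0 - 29.1 = -24.3
Primary income: 35.5
Secondary income: -23.5
Current account = 390.2 + (-24.3) + 35.5 + (-23.5) = 377.9
(Excluded from the current account — capital account: capital transfers received from emigrants 10.3; financial account: sale of domestic government bonds to non-residents 40.5, acquisition of a foreign subsidiary by a resident firm (outward FDI) 89.0, domestic pension funds' purchases of foreign equities 57.2.)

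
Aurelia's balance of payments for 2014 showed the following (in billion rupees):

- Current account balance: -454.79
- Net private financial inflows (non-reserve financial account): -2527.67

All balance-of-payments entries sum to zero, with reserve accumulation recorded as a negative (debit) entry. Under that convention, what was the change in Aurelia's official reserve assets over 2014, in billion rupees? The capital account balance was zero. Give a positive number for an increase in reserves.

Official reserve transactions balance = -((-454.79) + (-2527.67)) = 2982.46
An accumulation of reserves is recorded as a debit (negative entry), so the change in the stock of reserves is the negative of that balance.
Change in official reserves = -(2982.46) = -2982.46

-2982.46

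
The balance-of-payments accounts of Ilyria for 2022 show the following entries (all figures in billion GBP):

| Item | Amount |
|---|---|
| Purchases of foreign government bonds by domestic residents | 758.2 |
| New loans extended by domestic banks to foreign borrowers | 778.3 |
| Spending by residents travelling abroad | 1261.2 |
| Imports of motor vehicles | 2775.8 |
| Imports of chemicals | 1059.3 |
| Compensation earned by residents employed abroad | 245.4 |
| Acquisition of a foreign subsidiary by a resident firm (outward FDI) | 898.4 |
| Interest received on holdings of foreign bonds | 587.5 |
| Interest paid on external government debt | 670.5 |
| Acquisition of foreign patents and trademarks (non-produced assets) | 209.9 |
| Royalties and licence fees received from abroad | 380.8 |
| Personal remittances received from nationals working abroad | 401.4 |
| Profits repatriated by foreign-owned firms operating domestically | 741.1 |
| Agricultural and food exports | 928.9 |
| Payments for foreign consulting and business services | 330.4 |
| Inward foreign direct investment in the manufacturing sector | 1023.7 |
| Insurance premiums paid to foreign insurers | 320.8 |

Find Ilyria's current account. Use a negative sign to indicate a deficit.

-4615.1

Goods: -1059.3 - 2775.8 + 928.9 = -2906.2
Services: -1261.2 - 330.4 - 320.8 + 380.8 = -1531.6
Primary income: -741.1 + 245.4 + 587.5 - 670.5 = -578.7
Secondary income: 401.4
Current account = (-2906.2) + (-1531.6) + (-578.7) + 401.4 = -4615.1
(Excluded from the current account — financial account: purchases of foreign government bonds by domestic residents 758.2, new loans extended by domestic banks to foreign borrowers 778.3, acquisition of a foreign subsidiary by a resident firm (outward FDI) 898.4, inward foreign direct investment in the manufacturing sector 1023.7; capital account: acquisition of foreign patents and trademarks (non-produced assets) 209.9.)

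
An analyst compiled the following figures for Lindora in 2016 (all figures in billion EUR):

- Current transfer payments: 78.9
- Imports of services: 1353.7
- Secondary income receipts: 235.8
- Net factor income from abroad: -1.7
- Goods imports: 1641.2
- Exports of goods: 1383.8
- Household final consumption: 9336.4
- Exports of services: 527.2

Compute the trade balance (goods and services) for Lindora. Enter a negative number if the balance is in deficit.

Goods balance = 1383.8 - 1641.2 = -257.4
Services balance = 527.2 - 1353.7 = -826.5
Trade balance (goods + services) = -257.4 + (-826.5) = -1083.9

-1083.9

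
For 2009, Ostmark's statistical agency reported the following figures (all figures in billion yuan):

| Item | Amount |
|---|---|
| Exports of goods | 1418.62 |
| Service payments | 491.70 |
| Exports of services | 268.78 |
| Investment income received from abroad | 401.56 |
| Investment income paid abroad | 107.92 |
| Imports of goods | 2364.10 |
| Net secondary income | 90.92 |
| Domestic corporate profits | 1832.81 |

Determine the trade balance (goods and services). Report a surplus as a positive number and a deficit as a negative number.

-1168.40

Goods balance = 1418.62 - 2364.10 = -945.48
Services balance = 268.78 - 491.70 = -222.92
Trade balance (goods + services) = -945.48 + (-222.92) = -1168.40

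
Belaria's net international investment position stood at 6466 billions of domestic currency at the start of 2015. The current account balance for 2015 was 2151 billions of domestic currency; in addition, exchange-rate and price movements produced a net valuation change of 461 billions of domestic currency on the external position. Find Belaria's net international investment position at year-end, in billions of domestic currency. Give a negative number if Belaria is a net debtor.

9078

Change in NIIP = current account + net valuation change = 2151 + 461 = 2612
End-of-year NIIP = 6466 + 2612 = 9078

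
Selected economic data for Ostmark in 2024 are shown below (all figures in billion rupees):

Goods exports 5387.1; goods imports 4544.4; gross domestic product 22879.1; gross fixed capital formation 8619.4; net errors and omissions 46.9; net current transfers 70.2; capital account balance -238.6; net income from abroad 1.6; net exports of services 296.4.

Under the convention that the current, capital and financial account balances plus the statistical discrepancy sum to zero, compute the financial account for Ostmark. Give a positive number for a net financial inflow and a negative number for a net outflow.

-1019.2

Goods balance = 5387.1 - 4544.4 = 842.7
Services balance = 296.4
Trade balance (goods + services) = 842.7 + 296.4 = 1139.1
Net primary income = 1.6
Net secondary income = 70.2
Current account = 1139.1 + 1.6 + 70.2 = 1210.9
Financial account = -(1210.9 + (-238.6) + 46.9) = -1019.2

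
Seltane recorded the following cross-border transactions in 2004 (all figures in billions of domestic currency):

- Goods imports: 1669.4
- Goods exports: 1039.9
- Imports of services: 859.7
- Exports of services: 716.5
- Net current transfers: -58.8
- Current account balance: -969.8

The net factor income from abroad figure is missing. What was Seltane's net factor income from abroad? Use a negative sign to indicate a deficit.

Current account = goods balance + services balance + net primary income + net secondary income
Sum of the known components = -831.5
Net factor income from abroad = CA - (known components) = -969.8 - (-831.5) = -138.3

-138.3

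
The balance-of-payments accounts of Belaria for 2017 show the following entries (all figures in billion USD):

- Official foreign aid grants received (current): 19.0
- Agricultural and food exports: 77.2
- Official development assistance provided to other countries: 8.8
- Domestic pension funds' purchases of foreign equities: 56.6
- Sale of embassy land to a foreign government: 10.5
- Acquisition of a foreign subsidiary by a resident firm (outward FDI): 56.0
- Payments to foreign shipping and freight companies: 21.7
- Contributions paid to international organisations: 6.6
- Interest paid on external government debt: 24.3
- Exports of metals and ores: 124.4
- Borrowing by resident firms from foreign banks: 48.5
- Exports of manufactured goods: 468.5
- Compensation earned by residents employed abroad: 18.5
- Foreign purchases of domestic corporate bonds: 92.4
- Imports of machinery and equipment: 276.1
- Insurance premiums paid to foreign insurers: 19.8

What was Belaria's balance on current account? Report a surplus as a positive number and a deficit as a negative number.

350.3

Goods: 77.2 + 124.4 + 468.5 - 276.1 = 394.0
Services: -21.7 - 19.8 = -41.5
Primary income: 18.5 - 24.3 = -5.8
Secondary income: 19.0 - 6.6 - 8.8 = 3.6
Current account = 394.0 + (-41.5) + (-5.8) + 3.6 = 350.3
(Excluded from the current account — financial account: domestic pension funds' purchases of foreign equities 56.6, acquisition of a foreign subsidiary by a resident firm (outward FDI) 56.0, borrowing by resident firms from foreign banks 48.5, foreign purchases of domestic corporate bonds 92.4; capital account: sale of embassy land to a foreign government 10.5.)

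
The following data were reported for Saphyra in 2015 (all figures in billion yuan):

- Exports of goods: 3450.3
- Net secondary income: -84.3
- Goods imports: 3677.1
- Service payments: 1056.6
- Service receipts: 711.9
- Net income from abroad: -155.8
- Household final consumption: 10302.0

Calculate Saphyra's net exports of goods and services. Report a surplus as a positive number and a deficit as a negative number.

-571.5

Goods balance = 3450.3 - 3677.1 = -226.8
Services balance = 711.9 - 1056.6 = -344.7
Trade balance (goods + services) = -226.8 + (-344.7) = -571.5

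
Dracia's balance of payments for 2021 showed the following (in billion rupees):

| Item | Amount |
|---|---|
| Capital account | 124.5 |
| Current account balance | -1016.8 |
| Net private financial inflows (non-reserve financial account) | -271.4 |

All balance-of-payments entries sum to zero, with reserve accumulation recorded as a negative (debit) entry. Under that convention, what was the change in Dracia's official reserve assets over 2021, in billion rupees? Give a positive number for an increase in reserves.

-1163.7

Official reserve transactions balance = -((-1016.8) + 124.5 + (-271.4)) = 1163.7
An accumulation of reserves is recorded as a debit (negative entry), so the change in the stock of reserves is the negative of that balance.
Change in official reserves = -(1163.7) = -1163.7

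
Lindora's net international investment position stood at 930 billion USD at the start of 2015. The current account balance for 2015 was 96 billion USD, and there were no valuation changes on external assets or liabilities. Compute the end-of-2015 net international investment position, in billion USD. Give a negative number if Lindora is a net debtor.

With no valuation effects, change in NIIP = current account = 96
End-of-year NIIP = 930 + 96 = 1026

1026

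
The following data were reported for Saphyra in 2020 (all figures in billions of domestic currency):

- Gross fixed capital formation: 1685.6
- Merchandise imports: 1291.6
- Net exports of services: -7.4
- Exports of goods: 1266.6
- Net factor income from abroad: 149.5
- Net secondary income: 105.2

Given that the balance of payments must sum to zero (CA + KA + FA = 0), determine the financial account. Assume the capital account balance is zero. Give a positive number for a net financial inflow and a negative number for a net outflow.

Goods balance = 1266.6 - 1291.6 = -25.0
Services balance = -7.4
Trade balance (goods + services) = -25.0 + (-7.4) = -32.4
Net primary income = 149.5
Net secondary income = 105.2
Current account = -32.4 + 149.5 + 105.2 = 222.3
Financial account = -(222.3) = -222.3

-222.3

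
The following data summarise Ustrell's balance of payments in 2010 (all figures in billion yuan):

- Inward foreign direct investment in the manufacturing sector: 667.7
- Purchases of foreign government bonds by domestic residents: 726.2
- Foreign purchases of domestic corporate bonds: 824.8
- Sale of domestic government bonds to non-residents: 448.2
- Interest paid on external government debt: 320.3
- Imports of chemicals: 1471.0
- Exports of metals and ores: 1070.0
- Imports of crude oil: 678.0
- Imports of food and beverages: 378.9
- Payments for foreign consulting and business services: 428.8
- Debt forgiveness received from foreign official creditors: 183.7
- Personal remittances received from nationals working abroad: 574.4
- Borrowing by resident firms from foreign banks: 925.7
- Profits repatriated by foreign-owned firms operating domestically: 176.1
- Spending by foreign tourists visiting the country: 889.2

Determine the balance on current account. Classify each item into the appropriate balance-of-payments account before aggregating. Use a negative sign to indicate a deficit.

-919.5

Goods: -378.9 - 678.0 + 1070.0 - 1471.0 = -1457.9
Services: 889.2 - 428.8 = 460.4
Primary income: -320.3 - 176.1 = -496.4
Secondary income: 574.4
Current account = (-1457.9) + 460.4 + (-496.4) + 574.4 = -919.5
(Excluded from the current account — financial account: inward foreign direct investment in the manufacturing sector 667.7, purchases of foreign government bonds by domestic residents 726.2, foreign purchases of domestic corporate bonds 824.8, sale of domestic government bonds to non-residents 448.2, borrowing by resident firms from foreign banks 925.7; capital account: debt forgiveness received from foreign official creditors 183.7.)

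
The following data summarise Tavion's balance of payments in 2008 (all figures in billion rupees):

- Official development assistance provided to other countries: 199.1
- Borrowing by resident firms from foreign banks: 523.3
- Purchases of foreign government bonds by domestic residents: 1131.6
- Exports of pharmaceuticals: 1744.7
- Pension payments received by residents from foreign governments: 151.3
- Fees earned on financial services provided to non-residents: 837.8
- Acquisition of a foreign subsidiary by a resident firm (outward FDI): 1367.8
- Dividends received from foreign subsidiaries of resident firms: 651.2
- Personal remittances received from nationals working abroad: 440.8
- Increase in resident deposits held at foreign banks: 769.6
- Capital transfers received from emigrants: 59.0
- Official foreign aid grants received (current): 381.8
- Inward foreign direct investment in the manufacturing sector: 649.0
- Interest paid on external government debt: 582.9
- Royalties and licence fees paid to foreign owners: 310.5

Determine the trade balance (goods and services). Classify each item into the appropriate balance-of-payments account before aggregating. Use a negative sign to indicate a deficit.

2272.0

Goods: 1744.7
Services: 837.8 - 310.5 = 527.3
Trade balance = 1744.7 + 527.3 = 2272.0
(Excluded from the trade balance — secondary income: official development assistance provided to other countries 199.1, pension payments received by residents from foreign governments 151.3, personal remittances received from nationals working abroad 440.8, official foreign aid grants received (current) 381.8; financial account: borrowing by resident firms from foreign banks 523.3, purchases of foreign government bonds by domestic residents 1131.6, acquisition of a foreign subsidiary by a resident firm (outward FDI) 1367.8, increase in resident deposits held at foreign banks 769.6, inward foreign direct investment in the manufacturing sector 649.0; primary income: dividends received from foreign subsidiaries of resident firms 651.2, interest paid on external government debt 582.9; capital account: capital transfers received from emigrants 59.0.)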